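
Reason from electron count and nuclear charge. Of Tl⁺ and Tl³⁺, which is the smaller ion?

These are all Tl ions. Removing more electrons (higher positive charge) pulls the remaining electrons in closer, so Tl³⁺ is smallest and Tl⁺ is largest.

Tl³⁺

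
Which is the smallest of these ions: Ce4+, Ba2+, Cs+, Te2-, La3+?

Ce4+

These species are isoelectronic with 54 electrons. The only difference is the number of protons: Ce4+ (Z=58), La3+ (Z=57), Ba2+ (Z=56), Cs+ (Z=55), Te2- (Z=52). The strongest nuclear pull (Ce4+) gives the smallest ion.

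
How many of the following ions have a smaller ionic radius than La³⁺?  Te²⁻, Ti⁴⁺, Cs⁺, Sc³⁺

Work out protons and electrons: Ti⁴⁺: 18 e⁻, Z=22, Sc³⁺: 18 e⁻, Z=21, La³⁺: 54 e⁻, Z=57, Cs⁺: 54 e⁻, Z=55, Te²⁻: 54 e⁻, Z=52. Ti⁴⁺ < Sc³⁺ (both 18 e⁻, Z=22>21); Sc³⁺ < La³⁺ (same group, 2 shells fewer); La³⁺ < Cs⁺ (both 54 e⁻, Z=57>55); Cs⁺ < Te²⁻ (both 54 e⁻, Z=55>52).
Placing each against La³⁺: smaller — Ti⁴⁺, Sc³⁺; larger — Cs⁺, Te²⁻. So 2 are smaller.

2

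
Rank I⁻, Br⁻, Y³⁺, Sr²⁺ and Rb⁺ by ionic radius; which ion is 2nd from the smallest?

Sr²⁺

Tabulating Z and e⁻: Y³⁺: 36 e⁻, Z=39, Sr²⁺: 36 e⁻, Z=38, Rb⁺: 36 e⁻, Z=37, Br⁻: 36 e⁻, Z=35, I⁻: 54 e⁻, Z=53. Y³⁺ < Sr²⁺ (both 36 e⁻, Z=39>38); Sr²⁺ < Rb⁺ (isoelectronic, higher Z=38 is smaller); Rb⁺ < Br⁻ (both 36 e⁻, Z=37>35); Br⁻ < I⁻ (same group, 1 shell fewer).
Full ascending order: Y³⁺ < Sr²⁺ < Rb⁺ < Br⁻ < I⁻. Counting from the smallest, position 2 is Sr²⁺.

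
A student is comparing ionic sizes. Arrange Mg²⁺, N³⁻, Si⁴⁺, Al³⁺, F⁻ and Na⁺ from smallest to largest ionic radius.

Each ion has 10 electrons. The ranking follows nuclear charge in reverse — greater Z gives a smaller radius. Si⁴⁺ (Z=14), Al³⁺ (Z=13), Mg²⁺ (Z=12), Na⁺ (Z=11), F⁻ (Z=9), N³⁻ (Z=7).

Si⁴⁺ < Al³⁺ < Mg²⁺ < Na⁺ < F⁻ < N³⁻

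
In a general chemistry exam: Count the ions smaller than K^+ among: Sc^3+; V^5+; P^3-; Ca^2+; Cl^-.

3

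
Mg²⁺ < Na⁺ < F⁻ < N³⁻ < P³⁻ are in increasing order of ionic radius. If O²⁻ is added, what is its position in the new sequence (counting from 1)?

Electron counts and nuclear charges: Mg²⁺ has 10 e⁻ (Z=12), Na⁺ has 10 e⁻ (Z=11), F⁻ has 10 e⁻ (Z=9), O²⁻ has 10 e⁻ (Z=8), N³⁻ has 10 e⁻ (Z=7), P³⁻ has 18 e⁻ (Z=15). Mg²⁺ < Na⁺ (isoelectronic, higher Z=12 is smaller); Na⁺ < F⁻ (isoelectronic, higher Z=11 is smaller); F⁻ < O²⁻ (both 10 e⁻, Z=9>8); O²⁻ < N³⁻ (isoelectronic, higher Z=8 is smaller); N³⁻ < P³⁻ (same group, 1 shell fewer).
The complete sequence is Mg²⁺ < Na⁺ < F⁻ < O²⁻ < N³⁻ < P³⁻. O²⁻ sits at position 4.

4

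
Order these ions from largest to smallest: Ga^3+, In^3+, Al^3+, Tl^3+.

These ions sit in one column with identical charge. Each step down the periodic table adds a principal shell, increasing the radius.

Tl^3+ > In^3+ > Ga^3+ > Al^3+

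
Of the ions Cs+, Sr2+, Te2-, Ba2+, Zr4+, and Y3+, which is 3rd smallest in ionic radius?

First list Z and electron count for each: Zr4+: 36 e⁻, Z=40, Y3+: 36 e⁻, Z=39, Sr2+: 36 e⁻, Z=38, Ba2+: 54 e⁻, Z=56, Cs+: 54 e⁻, Z=55, Te2-: 54 e⁻, Z=52. Zr4+ < Y3+ (isoelectronic, higher Z=40 is smaller); Y3+ < Sr2+ (both 36 e⁻, Z=39>38); Sr2+ < Ba2+ (same group, 1 shell fewer); Ba2+ < Cs+ (isoelectronic, higher Z=56 is smaller); Cs+ < Te2- (isoelectronic, higher Z=55 is smaller).
So the order is Zr4+ < Y3+ < Sr2+ < Ba2+ < Cs+ < Te2-; the 3rd-smallest ion is Sr2+.

Sr2+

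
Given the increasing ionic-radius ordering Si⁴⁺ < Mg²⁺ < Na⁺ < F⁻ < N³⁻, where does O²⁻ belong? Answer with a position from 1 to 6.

All of these have 10 electrons (isoelectronic). With the same electron cloud, the ion with the most protons pulls it in tightest. Nuclear charges: Si⁴⁺ (Z=14), Mg²⁺ (Z=12), Na⁺ (Z=11), F⁻ (Z=9), O²⁻ (Z=8), N³⁻ (Z=7). Highest Z is smallest.
With O²⁻ included the full order is Si⁴⁺ < Mg²⁺ < Na⁺ < F⁻ < O²⁻ < N³⁻, so it takes position 5.

5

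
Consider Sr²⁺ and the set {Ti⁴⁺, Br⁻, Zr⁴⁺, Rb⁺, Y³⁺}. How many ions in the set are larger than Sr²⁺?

Tabulating Z and e⁻: Ti⁴⁺ (Z=22, 18 e⁻), Zr⁴⁺ (Z=40, 36 e⁻), Y³⁺ (Z=39, 36 e⁻), Sr²⁺ (Z=38, 36 e⁻), Rb⁺ (Z=37, 36 e⁻), Br⁻ (Z=35, 36 e⁻). Ti⁴⁺ < Zr⁴⁺ (same group, 1 shell fewer); Zr⁴⁺ < Y³⁺ (both 36 e⁻, Z=40>39); Y³⁺ < Sr²⁺ (both 36 e⁻, Z=39>38); Sr²⁺ < Rb⁺ (isoelectronic, higher Z=38 is smaller); Rb⁺ < Br⁻ (isoelectronic, higher Z=37 is smaller).
Relative to Sr²⁺, the ions that are larger are Rb⁺, Br⁻. Count: 2.

2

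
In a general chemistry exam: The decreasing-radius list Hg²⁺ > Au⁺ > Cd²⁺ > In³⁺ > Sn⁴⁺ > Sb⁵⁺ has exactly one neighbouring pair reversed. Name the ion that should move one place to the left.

Scanning neighbour by neighbour, only Hg²⁺/Au⁺ violates a trend: both have 78 electrons but Z(Hg)=80 > Z(Au)=79, so Hg²⁺ should be the smaller of the two. That makes Au⁺ the one sitting a position late relative to where it belongs.

Au⁺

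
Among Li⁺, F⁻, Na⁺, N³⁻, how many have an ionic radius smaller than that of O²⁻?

Work out protons and electrons: Li⁺: 2 e⁻, Z=3, Na⁺: 10 e⁻, Z=11, F⁻: 10 e⁻, Z=9, O²⁻: 10 e⁻, Z=8, N³⁻: 10 e⁻, Z=7. Li⁺ < Na⁺ (same group, period 2 vs 3); Na⁺ < F⁻ (both 10 e⁻, Z=11>9); F⁻ < O²⁻ (both 10 e⁻, Z=9>8); O²⁻ < N³⁻ (both 10 e⁻, Z=8>7).
Ordering all of them (including O²⁻) by radius gives Li⁺ < Na⁺ < F⁻ < O²⁻ < N³⁻. Count: 3.

3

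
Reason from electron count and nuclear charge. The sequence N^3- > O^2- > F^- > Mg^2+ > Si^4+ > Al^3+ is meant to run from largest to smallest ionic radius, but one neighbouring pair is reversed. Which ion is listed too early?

Compare adjacent ions: both have 10 electrons but Z(Si)=14 > Z(Al)=13, so Si^4+ should be the smaller of the two — yet in this decreasing list Si^4+ sits before Al^3+. Nothing else is reversed, so Si^4+ should move one place to the right.

Si^4+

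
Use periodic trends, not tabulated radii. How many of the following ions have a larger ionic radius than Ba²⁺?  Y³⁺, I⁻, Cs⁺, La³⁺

2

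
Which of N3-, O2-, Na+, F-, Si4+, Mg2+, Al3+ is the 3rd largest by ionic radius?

F-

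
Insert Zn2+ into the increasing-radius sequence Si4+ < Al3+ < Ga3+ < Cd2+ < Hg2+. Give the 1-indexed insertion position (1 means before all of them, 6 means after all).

First list Z and electron count for each: Si4+: 10 e⁻, Z=14, Al3+: 10 e⁻, Z=13, Ga3+: 28 e⁻, Z=31, Zn2+: 28 e⁻, Z=30, Cd2+: 46 e⁻, Z=48, Hg2+: 78 e⁻, Z=80. Si4+ < Al3+ (both 10 e⁻, Z=14>13); Al3+ < Ga3+ (same group, period 3 vs 4); Ga3+ < Zn2+ (both 28 e⁻, Z=31>30); Zn2+ < Cd2+ (same group, period 4 vs 5); Cd2+ < Hg2+ (same group, period 5 vs 6).
With Zn2+ included the full order is Si4+ < Al3+ < Ga3+ < Zn2+ < Cd2+ < Hg2+, so it takes position 4.

4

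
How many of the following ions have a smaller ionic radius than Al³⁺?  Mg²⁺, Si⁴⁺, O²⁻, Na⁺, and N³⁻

1

Each ion has 10 electrons. The ranking follows nuclear charge in reverse — greater Z gives a smaller radius. Si⁴⁺ (Z=14), Al³⁺ (Z=13), Mg²⁺ (Z=12), Na⁺ (Z=11), O²⁻ (Z=8), N³⁻ (Z=7).
Relative to Al³⁺, the ions that are smaller are Si⁴⁺. That's 1.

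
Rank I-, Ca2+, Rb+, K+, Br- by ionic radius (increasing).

Ca2+ (Z=20, 18 e⁻), K+ (Z=19, 18 e⁻), Rb+ (Z=37, 36 e⁻), Br- (Z=35, 36 e⁻), I- (Z=53, 54 e⁻). Ca2+ < K+ (isoelectronic, higher Z=20 is smaller); K+ < Rb+ (same group, period 4 vs 5); Rb+ < Br- (both 36 e⁻, Z=37>35); Br- < I- (same group, 1 shell fewer).

Ca2+ < K+ < Rb+ < Br- < I-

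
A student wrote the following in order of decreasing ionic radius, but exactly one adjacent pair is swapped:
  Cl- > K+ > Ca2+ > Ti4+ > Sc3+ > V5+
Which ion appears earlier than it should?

Ti4+

Scanning neighbour by neighbour, only Ti4+/Sc3+ violates a trend: Ti4+ and Sc3+ share 18 electrons; the higher nuclear charge on Ti (Z=22) contracts it more, so Ti4+ < Sc3+. That makes Ti4+ the one sitting a position early relative to where it belongs.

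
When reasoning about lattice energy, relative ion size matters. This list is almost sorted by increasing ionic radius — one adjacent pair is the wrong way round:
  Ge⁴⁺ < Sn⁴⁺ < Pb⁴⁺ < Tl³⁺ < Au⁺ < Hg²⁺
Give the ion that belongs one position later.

Au⁺

Scanning neighbour by neighbour, only Au⁺/Hg²⁺ violates a trend: both have 78 electrons but Z(Hg)=80 > Z(Au)=79, so Hg²⁺ should be the smaller of the two. That makes Au⁺ the one sitting a position early relative to where it belongs.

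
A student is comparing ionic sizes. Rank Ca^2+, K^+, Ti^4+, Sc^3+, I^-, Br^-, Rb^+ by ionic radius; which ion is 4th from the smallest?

Tabulating Z and e⁻: Ti^4+ has 18 e⁻ (Z=22), Sc^3+ has 18 e⁻ (Z=21), Ca^2+ has 18 e⁻ (Z=20), K^+ has 18 e⁻ (Z=19), Rb^+ has 36 e⁻ (Z=37), Br^- has 36 e⁻ (Z=35), I^- has 54 e⁻ (Z=53). Ti^4+ < Sc^3+ (both 18 e⁻, Z=22>21); Sc^3+ < Ca^2+ (both 18 e⁻, Z=21>20); Ca^2+ < K^+ (isoelectronic, higher Z=20 is smaller); K^+ < Rb^+ (same group, 1 shell fewer); Rb^+ < Br^- (both 36 e⁻, Z=37>35); Br^- < I^- (same group, period 4 vs 5).
Ordering: Ti^4+ < Sc^3+ < Ca^2+ < K^+ < Rb^+ < Br^- < I^-. The 4th smallest is K^+.

K^+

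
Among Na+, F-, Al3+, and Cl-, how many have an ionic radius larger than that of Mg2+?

3

Tabulating Z and e⁻: Al3+: 10 e⁻, Z=13, Mg2+: 10 e⁻, Z=12, Na+: 10 e⁻, Z=11, F-: 10 e⁻, Z=9, Cl-: 18 e⁻, Z=17. Al3+ < Mg2+ (isoelectronic, higher Z=13 is smaller); Mg2+ < Na+ (isoelectronic, higher Z=12 is smaller); Na+ < F- (isoelectronic, higher Z=11 is smaller); F- < Cl- (same group, 1 shell fewer).
Overall: Al3+ < Mg2+ < Na+ < F- < Cl-. Mg2+ has 1 below it and 3 above. So 3 are larger.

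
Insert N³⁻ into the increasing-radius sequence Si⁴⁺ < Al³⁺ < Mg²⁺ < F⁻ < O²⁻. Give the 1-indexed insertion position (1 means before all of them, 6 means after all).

Each ion has 10 electrons. The ranking follows nuclear charge in reverse — greater Z gives a smaller radius. Si⁴⁺ (Z=14), Al³⁺ (Z=13), Mg²⁺ (Z=12), F⁻ (Z=9), O²⁻ (Z=8), N³⁻ (Z=7).
With N³⁻ included the full order is Si⁴⁺ < Al³⁺ < Mg²⁺ < F⁻ < O²⁻ < N³⁻, so it takes position 6.

6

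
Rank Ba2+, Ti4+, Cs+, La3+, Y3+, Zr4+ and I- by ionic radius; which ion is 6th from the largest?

Zr4+

Work out protons and electrons: Ti4+ (Z=22, 18 e⁻), Zr4+ (Z=40, 36 e⁻), Y3+ (Z=39, 36 e⁻), La3+ (Z=57, 54 e⁻), Ba2+ (Z=56, 54 e⁻), Cs+ (Z=55, 54 e⁻), I- (Z=53, 54 e⁻). Ti4+ < Zr4+ (same group, 1 shell fewer); Zr4+ < Y3+ (both 36 e⁻, Z=40>39); Y3+ < La3+ (same group, 1 shell fewer); La3+ < Ba2+ (isoelectronic, higher Z=57 is smaller); Ba2+ < Cs+ (isoelectronic, higher Z=56 is smaller); Cs+ < I- (isoelectronic, higher Z=55 is smaller).
Full ascending order: Ti4+ < Zr4+ < Y3+ < La3+ < Ba2+ < Cs+ < I-. Counting from the largest, position 6 is Zr4+.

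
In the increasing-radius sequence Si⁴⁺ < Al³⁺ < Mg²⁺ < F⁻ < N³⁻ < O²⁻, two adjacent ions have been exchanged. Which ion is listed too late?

Scanning neighbour by neighbour, only N³⁻/O²⁻ violates a trend: both have 10 electrons but Z(O)=8 > Z(N)=7, so O²⁻ should be the smaller of the two. That makes O²⁻ the one sitting a position late relative to where it belongs.

O²⁻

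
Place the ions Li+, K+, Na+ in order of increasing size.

Li+ < Na+ < K+

These ions sit in one column with identical charge. Each step down the periodic table adds a principal shell, increasing the radius.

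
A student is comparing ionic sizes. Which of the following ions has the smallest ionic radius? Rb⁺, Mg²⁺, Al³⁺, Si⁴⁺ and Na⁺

Si⁴⁺

Electron counts and nuclear charges: Si⁴⁺ has 10 e⁻ (Z=14), Al³⁺ has 10 e⁻ (Z=13), Mg²⁺ has 10 e⁻ (Z=12), Na⁺ has 10 e⁻ (Z=11), Rb⁺ has 36 e⁻ (Z=37). Si⁴⁺ < Al³⁺ (isoelectronic, higher Z=14 is smaller); Al³⁺ < Mg²⁺ (both 10 e⁻, Z=13>12); Mg²⁺ < Na⁺ (both 10 e⁻, Z=12>11); Na⁺ < Rb⁺ (same group, period 3 vs 5).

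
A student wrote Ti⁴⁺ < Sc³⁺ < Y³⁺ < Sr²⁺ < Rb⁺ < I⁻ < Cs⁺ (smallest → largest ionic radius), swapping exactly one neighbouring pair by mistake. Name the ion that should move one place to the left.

Cs⁺

Scanning neighbour by neighbour, only I⁻/Cs⁺ violates a trend: Cs⁺ and I⁻ share 54 electrons; the higher nuclear charge on Cs (Z=55) contracts it more, so Cs⁺ < I⁻. That makes Cs⁺ the one sitting a position late relative to where it belongs.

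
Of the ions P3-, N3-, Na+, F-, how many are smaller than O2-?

2

Tabulating Z and e⁻: Na+: 10 e⁻, Z=11, F-: 10 e⁻, Z=9, O2-: 10 e⁻, Z=8, N3-: 10 e⁻, Z=7, P3-: 18 e⁻, Z=15. Na+ < F- (isoelectronic, higher Z=11 is smaller); F- < O2- (both 10 e⁻, Z=9>8); O2- < N3- (isoelectronic, higher Z=8 is smaller); N3- < P3- (same group, period 2 vs 3).
Overall: Na+ < F- < O2- < N3- < P3-. O2- has 2 below it and 2 above. So 2 are smaller.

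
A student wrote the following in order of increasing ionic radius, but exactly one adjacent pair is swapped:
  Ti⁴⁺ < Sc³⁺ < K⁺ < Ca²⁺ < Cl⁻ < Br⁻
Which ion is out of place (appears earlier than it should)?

K⁺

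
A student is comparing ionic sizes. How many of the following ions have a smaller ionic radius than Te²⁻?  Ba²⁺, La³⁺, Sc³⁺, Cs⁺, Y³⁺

Tabulating Z and e⁻: Sc³⁺ has 18 e⁻ (Z=21), Y³⁺ has 36 e⁻ (Z=39), La³⁺ has 54 e⁻ (Z=57), Ba²⁺ has 54 e⁻ (Z=56), Cs⁺ has 54 e⁻ (Z=55), Te²⁻ has 54 e⁻ (Z=52). Sc³⁺ < Y³⁺ (same group, 1 shell fewer); Y³⁺ < La³⁺ (same group, 1 shell fewer); La³⁺ < Ba²⁺ (both 54 e⁻, Z=57>56); Ba²⁺ < Cs⁺ (both 54 e⁻, Z=56>55); Cs⁺ < Te²⁻ (both 54 e⁻, Z=55>52).
Ordering all of them (including Te²⁻) by radius gives Sc³⁺ < Y³⁺ < La³⁺ < Ba²⁺ < Cs⁺ < Te²⁻. That's 5.

5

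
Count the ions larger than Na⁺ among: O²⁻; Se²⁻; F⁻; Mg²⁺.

Mg²⁺ (Z=12, 10 e⁻), Na⁺ (Z=11, 10 e⁻), F⁻ (Z=9, 10 e⁻), O²⁻ (Z=8, 10 e⁻), Se²⁻ (Z=34, 36 e⁻). Mg²⁺ < Na⁺ (both 10 e⁻, Z=12>11); Na⁺ < F⁻ (isoelectronic, higher Z=11 is smaller); F⁻ < O²⁻ (both 10 e⁻, Z=9>8); O²⁻ < Se²⁻ (same group, period 2 vs 4).
Placing each against Na⁺: smaller — Mg²⁺; larger — F⁻, O²⁻, Se²⁻. So 3 are larger.

3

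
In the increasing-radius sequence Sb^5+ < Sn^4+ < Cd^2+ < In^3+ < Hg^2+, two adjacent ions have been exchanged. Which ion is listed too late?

In^3+

The pair Cd^2+, In^3+ is the wrong way round — they are isoelectronic (46 e⁻) and In has more protons than Cd (49 vs 48), making In^3+ smaller. All other adjacent pairs agree with periodic trends, so In^3+ is the misplaced ion.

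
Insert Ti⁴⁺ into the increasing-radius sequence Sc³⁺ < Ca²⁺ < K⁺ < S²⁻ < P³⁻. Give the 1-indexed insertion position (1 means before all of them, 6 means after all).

Isoelectronic series (18 e⁻ each). Size is set by nuclear charge: more protons means a smaller ion. Ti⁴⁺ (Z=22), Sc³⁺ (Z=21), Ca²⁺ (Z=20), K⁺ (Z=19), S²⁻ (Z=16), P³⁻ (Z=15).
The complete sequence is Ti⁴⁺ < Sc³⁺ < Ca²⁺ < K⁺ < S²⁻ < P³⁻. Ti⁴⁺ sits at position 1.

1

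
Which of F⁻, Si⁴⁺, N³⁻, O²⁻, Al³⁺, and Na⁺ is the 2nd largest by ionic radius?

O²⁻

These species are isoelectronic with 10 electrons. The only difference is the number of protons: Si⁴⁺ (Z=14), Al³⁺ (Z=13), Na⁺ (Z=11), F⁻ (Z=9), O²⁻ (Z=8), N³⁻ (Z=7). The strongest nuclear pull (Si⁴⁺) gives the smallest ion.
So the order is Si⁴⁺ < Al³⁺ < Na⁺ < F⁻ < O²⁻ < N³⁻; the 2nd-largest ion is O²⁻.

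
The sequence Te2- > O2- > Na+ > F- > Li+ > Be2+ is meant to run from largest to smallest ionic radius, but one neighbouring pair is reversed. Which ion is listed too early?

Na+

Compare adjacent ions: Na+ and F- share 10 electrons; the higher nuclear charge on Na (Z=11) contracts it more, so Na+ < F- — yet in this decreasing list Na+ sits before F-. Nothing else is reversed, so Na+ should move one place to the right.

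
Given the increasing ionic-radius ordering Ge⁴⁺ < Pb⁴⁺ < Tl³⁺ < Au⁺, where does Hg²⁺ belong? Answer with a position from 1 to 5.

4

Work out protons and electrons: Ge⁴⁺ (Z=32, 28 e⁻), Pb⁴⁺ (Z=82, 78 e⁻), Tl³⁺ (Z=81, 78 e⁻), Hg²⁺ (Z=80, 78 e⁻), Au⁺ (Z=79, 78 e⁻). Ge⁴⁺ < Pb⁴⁺ (same group, 2 shells fewer); Pb⁴⁺ < Tl³⁺ (both 78 e⁻, Z=82>81); Tl³⁺ < Hg²⁺ (isoelectronic, higher Z=81 is smaller); Hg²⁺ < Au⁺ (isoelectronic, higher Z=80 is smaller).
Putting Hg²⁺ in gives Ge⁴⁺ < Pb⁴⁺ < Tl³⁺ < Hg²⁺ < Au⁺; it lands at slot 4.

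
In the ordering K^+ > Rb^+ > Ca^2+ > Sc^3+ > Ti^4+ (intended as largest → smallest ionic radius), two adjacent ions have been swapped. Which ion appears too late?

Rb^+

Scanning neighbour by neighbour, only K^+/Rb^+ violates a trend: both in group 1 with the same charge; K^+ (period 4) has the smaller radius. That makes Rb^+ the one sitting a position late relative to where it belongs.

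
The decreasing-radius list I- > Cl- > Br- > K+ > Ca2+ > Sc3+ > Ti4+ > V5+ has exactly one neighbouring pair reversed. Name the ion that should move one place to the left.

Br-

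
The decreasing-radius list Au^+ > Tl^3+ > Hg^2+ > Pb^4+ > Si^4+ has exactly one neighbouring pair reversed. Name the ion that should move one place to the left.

Scanning neighbour by neighbour, only Tl^3+/Hg^2+ violates a trend: they are isoelectronic (78 e⁻) and Tl has more protons than Hg (81 vs 80), making Tl^3+ smaller. That makes Hg^2+ the one sitting a position late relative to where it belongs.

Hg^2+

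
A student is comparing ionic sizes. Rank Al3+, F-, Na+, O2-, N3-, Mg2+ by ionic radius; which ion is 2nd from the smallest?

Mg2+

Isoelectronic series (10 e⁻ each). Size is set by nuclear charge: more protons means a smaller ion. Al3+ (Z=13), Mg2+ (Z=12), Na+ (Z=11), F- (Z=9), O2- (Z=8), N3- (Z=7).
So the order is Al3+ < Mg2+ < Na+ < F- < O2- < N3-; the 2nd-smallest ion is Mg2+.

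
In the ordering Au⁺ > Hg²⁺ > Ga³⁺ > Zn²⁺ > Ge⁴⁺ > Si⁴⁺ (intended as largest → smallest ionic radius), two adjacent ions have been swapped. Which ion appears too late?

Check each adjacent pair. Ga³⁺ and Zn²⁺ are reversed: Ga³⁺ and Zn²⁺ share 28 electrons; the higher nuclear charge on Ga (Z=31) contracts it more, so Ga³⁺ < Zn²⁺. No other neighbouring pair contradicts the periodic trends, so Zn²⁺ is the ion listed too late.

Zn²⁺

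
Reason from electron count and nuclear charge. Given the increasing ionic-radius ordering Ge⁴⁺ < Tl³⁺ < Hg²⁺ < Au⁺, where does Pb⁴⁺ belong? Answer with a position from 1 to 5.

2

Ge⁴⁺: 28 e⁻, Z=32, Pb⁴⁺: 78 e⁻, Z=82, Tl³⁺: 78 e⁻, Z=81, Hg²⁺: 78 e⁻, Z=80, Au⁺: 78 e⁻, Z=79. Ge⁴⁺ < Pb⁴⁺ (same group, 2 shells fewer); Pb⁴⁺ < Tl³⁺ (both 78 e⁻, Z=82>81); Tl³⁺ < Hg²⁺ (both 78 e⁻, Z=81>80); Hg²⁺ < Au⁺ (isoelectronic, higher Z=80 is smaller).
Merged order: Ge⁴⁺ < Pb⁴⁺ < Tl³⁺ < Hg²⁺ < Au⁺ — Pb⁴⁺ is number 2.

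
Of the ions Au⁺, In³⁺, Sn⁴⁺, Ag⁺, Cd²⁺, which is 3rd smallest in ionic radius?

Work out protons and electrons: Sn⁴⁺ has 46 e⁻ (Z=50), In³⁺ has 46 e⁻ (Z=49), Cd²⁺ has 46 e⁻ (Z=48), Ag⁺ has 46 e⁻ (Z=47), Au⁺ has 78 e⁻ (Z=79). Sn⁴⁺ < In³⁺ (both 46 e⁻, Z=50>49); In³⁺ < Cd²⁺ (both 46 e⁻, Z=49>48); Cd²⁺ < Ag⁺ (both 46 e⁻, Z=48>47); Ag⁺ < Au⁺ (same group, period 5 vs 6).
So the order is Sn⁴⁺ < In³⁺ < Cd²⁺ < Ag⁺ < Au⁺; the 3rd-smallest ion is Cd²⁺.

Cd²⁺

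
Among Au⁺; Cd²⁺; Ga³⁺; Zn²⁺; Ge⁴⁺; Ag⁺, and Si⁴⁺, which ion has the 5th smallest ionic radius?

Cd²⁺

Work out protons and electrons: Si⁴⁺ has 10 e⁻ (Z=14), Ge⁴⁺ has 28 e⁻ (Z=32), Ga³⁺ has 28 e⁻ (Z=31), Zn²⁺ has 28 e⁻ (Z=30), Cd²⁺ has 46 e⁻ (Z=48), Ag⁺ has 46 e⁻ (Z=47), Au⁺ has 78 e⁻ (Z=79). Si⁴⁺ < Ge⁴⁺ (same group, 1 shell fewer); Ge⁴⁺ < Ga³⁺ (isoelectronic, higher Z=32 is smaller); Ga³⁺ < Zn²⁺ (isoelectronic, higher Z=31 is smaller); Zn²⁺ < Cd²⁺ (same group, 1 shell fewer); Cd²⁺ < Ag⁺ (both 46 e⁻, Z=48>47); Ag⁺ < Au⁺ (same group, 1 shell fewer).
That gives Si⁴⁺ < Ge⁴⁺ < Ga³⁺ < Zn²⁺ < Cd²⁺ < Ag⁺ < Au⁺. From the smallest end, number 5 is Cd²⁺.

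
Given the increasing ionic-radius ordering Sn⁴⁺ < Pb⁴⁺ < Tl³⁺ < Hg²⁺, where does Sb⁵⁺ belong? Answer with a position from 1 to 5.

1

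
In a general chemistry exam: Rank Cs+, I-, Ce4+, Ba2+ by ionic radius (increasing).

Ce4+ < Ba2+ < Cs+ < I-

Isoelectronic series (54 e⁻ each). Size is set by nuclear charge: more protons means a smaller ion. Ce4+ (Z=58), Ba2+ (Z=56), Cs+ (Z=55), I- (Z=53).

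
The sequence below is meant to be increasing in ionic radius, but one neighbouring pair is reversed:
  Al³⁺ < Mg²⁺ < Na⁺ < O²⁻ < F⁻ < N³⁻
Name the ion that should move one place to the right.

O²⁻

The pair O²⁻, F⁻ is the wrong way round — both have 10 electrons but Z(F)=9 > Z(O)=8, so F⁻ should be the smaller of the two. All other adjacent pairs agree with periodic trends, so O²⁻ is the misplaced ion.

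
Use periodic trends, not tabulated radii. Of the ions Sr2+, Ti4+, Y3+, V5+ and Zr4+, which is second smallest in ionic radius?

Tabulating Z and e⁻: V5+ (Z=23, 18 e⁻), Ti4+ (Z=22, 18 e⁻), Zr4+ (Z=40, 36 e⁻), Y3+ (Z=39, 36 e⁻), Sr2+ (Z=38, 36 e⁻). V5+ < Ti4+ (isoelectronic, higher Z=23 is smaller); Ti4+ < Zr4+ (same group, 1 shell fewer); Zr4+ < Y3+ (both 36 e⁻, Z=40>39); Y3+ < Sr2+ (both 36 e⁻, Z=39>38).
Full ascending order: V5+ < Ti4+ < Zr4+ < Y3+ < Sr2+. Counting from the smallest, position 2 is Ti4+.

Ti4+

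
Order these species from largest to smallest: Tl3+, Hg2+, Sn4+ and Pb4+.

Electron counts and nuclear charges: Sn4+: 46 e⁻, Z=50, Pb4+: 78 e⁻, Z=82, Tl3+: 78 e⁻, Z=81, Hg2+: 78 e⁻, Z=80. Sn4+ < Pb4+ (same group, 1 shell fewer); Pb4+ < Tl3+ (isoelectronic, higher Z=82 is smaller); Tl3+ < Hg2+ (both 78 e⁻, Z=81>80).

Hg2+ > Tl3+ > Pb4+ > Sn4+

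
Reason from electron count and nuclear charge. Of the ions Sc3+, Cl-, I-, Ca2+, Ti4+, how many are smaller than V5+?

0

First list Z and electron count for each: V5+: 18 e⁻, Z=23, Ti4+: 18 e⁻, Z=22, Sc3+: 18 e⁻, Z=21, Ca2+: 18 e⁻, Z=20, Cl-: 18 e⁻, Z=17, I-: 54 e⁻, Z=53. V5+ < Ti4+ (both 18 e⁻, Z=23>22); Ti4+ < Sc3+ (both 18 e⁻, Z=22>21); Sc3+ < Ca2+ (isoelectronic, higher Z=21 is smaller); Ca2+ < Cl- (both 18 e⁻, Z=20>17); Cl- < I- (same group, period 3 vs 5).
Overall: V5+ < Ti4+ < Sc3+ < Ca2+ < Cl- < I-. V5+ has 0 below it and 5 above. Count: 0.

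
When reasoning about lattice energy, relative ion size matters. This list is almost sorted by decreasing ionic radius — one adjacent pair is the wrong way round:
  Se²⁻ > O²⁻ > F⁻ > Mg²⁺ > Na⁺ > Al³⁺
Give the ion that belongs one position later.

Mg²⁺

Compare adjacent ions: Mg²⁺ and Na⁺ share 10 electrons; the higher nuclear charge on Mg (Z=12) contracts it more, so Mg²⁺ < Na⁺ — yet in this decreasing list Mg²⁺ sits before Na⁺. Nothing else is reversed, so Mg²⁺ should move one place to the right.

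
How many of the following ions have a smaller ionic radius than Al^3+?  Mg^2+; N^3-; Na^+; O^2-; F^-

0

All of these have 10 electrons (isoelectronic). With the same electron cloud, the ion with the most protons pulls it in tightest. Nuclear charges: Al^3+ (Z=13), Mg^2+ (Z=12), Na^+ (Z=11), F^- (Z=9), O^2- (Z=8), N^3- (Z=7). Highest Z is smallest.
Relative to Al^3+, the ions that are smaller are none. Count: 0.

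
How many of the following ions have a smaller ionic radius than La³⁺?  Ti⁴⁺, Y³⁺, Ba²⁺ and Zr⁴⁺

Electron counts and nuclear charges: Ti⁴⁺ has 18 e⁻ (Z=22), Zr⁴⁺ has 36 e⁻ (Z=40), Y³⁺ has 36 e⁻ (Z=39), La³⁺ has 54 e⁻ (Z=57), Ba²⁺ has 54 e⁻ (Z=56). Ti⁴⁺ < Zr⁴⁺ (same group, period 4 vs 5); Zr⁴⁺ < Y³⁺ (isoelectronic, higher Z=40 is smaller); Y³⁺ < La³⁺ (same group, period 5 vs 6); La³⁺ < Ba²⁺ (both 54 e⁻, Z=57>56).
Overall: Ti⁴⁺ < Zr⁴⁺ < Y³⁺ < La³⁺ < Ba²⁺. La³⁺ has 3 below it and 1 above. Count: 3.

3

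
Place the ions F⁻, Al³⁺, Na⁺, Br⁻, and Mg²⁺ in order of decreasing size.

Br⁻ > F⁻ > Na⁺ > Mg²⁺ > Al³⁺

Tabulating Z and e⁻: Al³⁺: 10 e⁻, Z=13, Mg²⁺: 10 e⁻, Z=12, Na⁺: 10 e⁻, Z=11, F⁻: 10 e⁻, Z=9, Br⁻: 36 e⁻, Z=35. Al³⁺ < Mg²⁺ (isoelectronic, higher Z=13 is smaller); Mg²⁺ < Na⁺ (both 10 e⁻, Z=12>11); Na⁺ < F⁻ (both 10 e⁻, Z=11>9); F⁻ < Br⁻ (same group, period 2 vs 4).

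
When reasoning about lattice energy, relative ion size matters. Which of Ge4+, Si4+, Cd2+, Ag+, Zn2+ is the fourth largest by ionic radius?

First list Z and electron count for each: Si4+ has 10 e⁻ (Z=14), Ge4+ has 28 e⁻ (Z=32), Zn2+ has 28 e⁻ (Z=30), Cd2+ has 46 e⁻ (Z=48), Ag+ has 46 e⁻ (Z=47). Si4+ < Ge4+ (same group, period 3 vs 4); Ge4+ < Zn2+ (isoelectronic, higher Z=32 is smaller); Zn2+ < Cd2+ (same group, period 4 vs 5); Cd2+ < Ag+ (isoelectronic, higher Z=48 is smaller).
So the order is Si4+ < Ge4+ < Zn2+ < Cd2+ < Ag+; the 4th-largest ion is Ge4+.

Ge4+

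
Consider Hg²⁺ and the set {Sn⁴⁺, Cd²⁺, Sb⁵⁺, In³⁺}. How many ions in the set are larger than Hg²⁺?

0

First list Z and electron count for each: Sb⁵⁺: 46 e⁻, Z=51, Sn⁴⁺: 46 e⁻, Z=50, In³⁺: 46 e⁻, Z=49, Cd²⁺: 46 e⁻, Z=48, Hg²⁺: 78 e⁻, Z=80. Sb⁵⁺ < Sn⁴⁺ (both 46 e⁻, Z=51>50); Sn⁴⁺ < In³⁺ (isoelectronic, higher Z=50 is smaller); In³⁺ < Cd²⁺ (both 46 e⁻, Z=49>48); Cd²⁺ < Hg²⁺ (same group, period 5 vs 6).
Ordering all of them (including Hg²⁺) by radius gives Sb⁵⁺ < Sn⁴⁺ < In³⁺ < Cd²⁺ < Hg²⁺. Count: 0.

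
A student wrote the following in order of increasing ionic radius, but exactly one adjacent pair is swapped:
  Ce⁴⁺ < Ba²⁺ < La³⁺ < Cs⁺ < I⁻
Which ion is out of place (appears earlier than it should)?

Check each adjacent pair. Ba²⁺ and La³⁺ are reversed: both have 54 electrons but Z(La)=57 > Z(Ba)=56, so La³⁺ should be the smaller of the two. No other neighbouring pair contradicts the periodic trends, so Ba²⁺ is the ion listed too early.

Ba²⁺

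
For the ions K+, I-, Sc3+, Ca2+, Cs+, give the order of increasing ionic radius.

First list Z and electron count for each: Sc3+ (Z=21, 18 e⁻), Ca2+ (Z=20, 18 e⁻), K+ (Z=19, 18 e⁻), Cs+ (Z=55, 54 e⁻), I- (Z=53, 54 e⁻). Sc3+ < Ca2+ (both 18 e⁻, Z=21>20); Ca2+ < K+ (isoelectronic, higher Z=20 is smaller); K+ < Cs+ (same group, 2 shells fewer); Cs+ < I- (both 54 e⁻, Z=55>53).

Sc3+ < Ca2+ < K+ < Cs+ < I-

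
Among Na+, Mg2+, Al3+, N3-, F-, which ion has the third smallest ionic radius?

Na+

All of these have 10 electrons (isoelectronic). With the same electron cloud, the ion with the most protons pulls it in tightest. Nuclear charges: Al3+ (Z=13), Mg2+ (Z=12), Na+ (Z=11), F- (Z=9), N3- (Z=7). Highest Z is smallest.
So the order is Al3+ < Mg2+ < Na+ < F- < N3-; the 3rd-smallest ion is Na+.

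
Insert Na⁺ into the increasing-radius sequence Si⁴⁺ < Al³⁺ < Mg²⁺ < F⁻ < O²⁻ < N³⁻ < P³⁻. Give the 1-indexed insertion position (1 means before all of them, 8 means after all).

Work out protons and electrons: Si⁴⁺: 10 e⁻, Z=14, Al³⁺: 10 e⁻, Z=13, Mg²⁺: 10 e⁻, Z=12, Na⁺: 10 e⁻, Z=11, F⁻: 10 e⁻, Z=9, O²⁻: 10 e⁻, Z=8, N³⁻: 10 e⁻, Z=7, P³⁻: 18 e⁻, Z=15. Si⁴⁺ < Al³⁺ (isoelectronic, higher Z=14 is smaller); Al³⁺ < Mg²⁺ (isoelectronic, higher Z=13 is smaller); Mg²⁺ < Na⁺ (both 10 e⁻, Z=12>11); Na⁺ < F⁻ (both 10 e⁻, Z=11>9); F⁻ < O²⁻ (isoelectronic, higher Z=9 is smaller); O²⁻ < N³⁻ (isoelectronic, higher Z=8 is smaller); N³⁻ < P³⁻ (same group, 1 shell fewer).
Merged order: Si⁴⁺ < Al³⁺ < Mg²⁺ < Na⁺ < F⁻ < O²⁻ < N³⁻ < P³⁻ — Na⁺ is number 4.

4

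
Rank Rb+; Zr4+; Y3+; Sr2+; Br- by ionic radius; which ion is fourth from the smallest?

Isoelectronic series (36 e⁻ each). Size is set by nuclear charge: more protons means a smaller ion. Zr4+ (Z=40), Y3+ (Z=39), Sr2+ (Z=38), Rb+ (Z=37), Br- (Z=35).
Full ascending order: Zr4+ < Y3+ < Sr2+ < Rb+ < Br-. Counting from the smallest, position 4 is Rb+.

Rb+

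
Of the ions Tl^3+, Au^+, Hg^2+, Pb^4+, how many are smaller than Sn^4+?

0

Sn^4+: 46 e⁻, Z=50, Pb^4+: 78 e⁻, Z=82, Tl^3+: 78 e⁻, Z=81, Hg^2+: 78 e⁻, Z=80, Au^+: 78 e⁻, Z=79. Sn^4+ < Pb^4+ (same group, 1 shell fewer); Pb^4+ < Tl^3+ (isoelectronic, higher Z=82 is smaller); Tl^3+ < Hg^2+ (both 78 e⁻, Z=81>80); Hg^2+ < Au^+ (isoelectronic, higher Z=80 is smaller).
Ordering all of them (including Sn^4+) by radius gives Sn^4+ < Pb^4+ < Tl^3+ < Hg^2+ < Au^+. That's 0.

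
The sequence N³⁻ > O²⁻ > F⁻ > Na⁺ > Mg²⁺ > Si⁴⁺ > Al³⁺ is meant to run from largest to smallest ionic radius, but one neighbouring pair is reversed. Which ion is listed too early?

Check each adjacent pair. Si⁴⁺ and Al³⁺ are reversed: both have 10 electrons but Z(Si)=14 > Z(Al)=13, so Si⁴⁺ should be the smaller of the two. No other neighbouring pair contradicts the periodic trends, so Si⁴⁺ is the ion listed too early.

Si⁴⁺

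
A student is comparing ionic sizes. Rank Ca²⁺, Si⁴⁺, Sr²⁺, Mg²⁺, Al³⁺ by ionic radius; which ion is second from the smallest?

Al³⁺

First list Z and electron count for each: Si⁴⁺: 10 e⁻, Z=14, Al³⁺: 10 e⁻, Z=13, Mg²⁺: 10 e⁻, Z=12, Ca²⁺: 18 e⁻, Z=20, Sr²⁺: 36 e⁻, Z=38. Si⁴⁺ < Al³⁺ (both 10 e⁻, Z=14>13); Al³⁺ < Mg²⁺ (isoelectronic, higher Z=13 is smaller); Mg²⁺ < Ca²⁺ (same group, period 3 vs 4); Ca²⁺ < Sr²⁺ (same group, period 4 vs 5).
Ordering: Si⁴⁺ < Al³⁺ < Mg²⁺ < Ca²⁺ < Sr²⁺. The second smallest is Al³⁺.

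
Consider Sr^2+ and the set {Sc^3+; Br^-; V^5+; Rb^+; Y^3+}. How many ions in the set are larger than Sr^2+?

Electron counts and nuclear charges: V^5+: 18 e⁻, Z=23, Sc^3+: 18 e⁻, Z=21, Y^3+: 36 e⁻, Z=39, Sr^2+: 36 e⁻, Z=38, Rb^+: 36 e⁻, Z=37, Br^-: 36 e⁻, Z=35. V^5+ < Sc^3+ (both 18 e⁻, Z=23>21); Sc^3+ < Y^3+ (same group, 1 shell fewer); Y^3+ < Sr^2+ (isoelectronic, higher Z=39 is smaller); Sr^2+ < Rb^+ (isoelectronic, higher Z=38 is smaller); Rb^+ < Br^- (isoelectronic, higher Z=37 is smaller).
Relative to Sr^2+, the ions that are larger are Rb^+, Br^-. Count: 2.

2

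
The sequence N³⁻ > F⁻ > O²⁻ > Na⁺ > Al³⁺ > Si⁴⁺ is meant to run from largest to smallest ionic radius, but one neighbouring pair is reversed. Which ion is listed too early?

F⁻

The pair F⁻, O²⁻ is the wrong way round — they are isoelectronic (10 e⁻) and F has more protons than O (9 vs 8), making F⁻ smaller. All other adjacent pairs agree with periodic trends, so F⁻ is the misplaced ion.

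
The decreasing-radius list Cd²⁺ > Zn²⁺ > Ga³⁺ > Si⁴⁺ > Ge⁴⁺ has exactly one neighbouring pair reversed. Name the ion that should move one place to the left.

Ge⁴⁺

The pair Si⁴⁺, Ge⁴⁺ is the wrong way round — same group and charge — period 3 sits above period 4, so Si⁴⁺ is smaller. All other adjacent pairs agree with periodic trends, so Ge⁴⁺ is the misplaced ion.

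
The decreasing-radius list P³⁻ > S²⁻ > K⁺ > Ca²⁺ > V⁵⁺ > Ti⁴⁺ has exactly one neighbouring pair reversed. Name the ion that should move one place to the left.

The pair V⁵⁺, Ti⁴⁺ is the wrong way round — they are isoelectronic (18 e⁻) and V has more protons than Ti (23 vs 22), making V⁵⁺ smaller. All other adjacent pairs agree with periodic trends, so Ti⁴⁺ is the misplaced ion.

Ti⁴⁺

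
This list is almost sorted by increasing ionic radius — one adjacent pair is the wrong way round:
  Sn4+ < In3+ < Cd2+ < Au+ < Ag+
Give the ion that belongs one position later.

Scanning neighbour by neighbour, only Au+/Ag+ violates a trend: same group and charge — period 5 sits above period 6, so Ag+ is smaller. That makes Au+ the one sitting a position early relative to where it belongs.

Au+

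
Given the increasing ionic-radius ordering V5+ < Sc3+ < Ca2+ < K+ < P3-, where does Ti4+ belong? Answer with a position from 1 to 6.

2

All of these have 18 electrons (isoelectronic). With the same electron cloud, the ion with the most protons pulls it in tightest. Nuclear charges: V5+ (Z=23), Ti4+ (Z=22), Sc3+ (Z=21), Ca2+ (Z=20), K+ (Z=19), P3- (Z=15). Highest Z is smallest.
Putting Ti4+ in gives V5+ < Ti4+ < Sc3+ < Ca2+ < K+ < P3-; it lands at slot 2.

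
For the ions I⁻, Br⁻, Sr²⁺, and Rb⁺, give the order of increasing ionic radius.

Sr²⁺ < Rb⁺ < Br⁻ < I⁻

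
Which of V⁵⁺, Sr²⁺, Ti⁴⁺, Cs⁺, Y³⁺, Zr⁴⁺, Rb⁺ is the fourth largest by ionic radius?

Electron counts and nuclear charges: V⁵⁺: 18 e⁻, Z=23, Ti⁴⁺: 18 e⁻, Z=22, Zr⁴⁺: 36 e⁻, Z=40, Y³⁺: 36 e⁻, Z=39, Sr²⁺: 36 e⁻, Z=38, Rb⁺: 36 e⁻, Z=37, Cs⁺: 54 e⁻, Z=55. V⁵⁺ < Ti⁴⁺ (isoelectronic, higher Z=23 is smaller); Ti⁴⁺ < Zr⁴⁺ (same group, 1 shell fewer); Zr⁴⁺ < Y³⁺ (both 36 e⁻, Z=40>39); Y³⁺ < Sr²⁺ (both 36 e⁻, Z=39>38); Sr²⁺ < Rb⁺ (both 36 e⁻, Z=38>37); Rb⁺ < Cs⁺ (same group, period 5 vs 6).
So the order is V⁵⁺ < Ti⁴⁺ < Zr⁴⁺ < Y³⁺ < Sr²⁺ < Rb⁺ < Cs⁺; the 4th-largest ion is Y³⁺.

Y³⁺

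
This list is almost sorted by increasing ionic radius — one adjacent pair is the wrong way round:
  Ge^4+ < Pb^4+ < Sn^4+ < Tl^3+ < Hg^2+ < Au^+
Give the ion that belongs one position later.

The pair Pb^4+, Sn^4+ is the wrong way round — Sn^4+ and Pb^4+ are in one column with the same charge; the lighter period-5 ion has one fewer shell and is smaller. All other adjacent pairs agree with periodic trends, so Pb^4+ is the misplaced ion.

Pb^4+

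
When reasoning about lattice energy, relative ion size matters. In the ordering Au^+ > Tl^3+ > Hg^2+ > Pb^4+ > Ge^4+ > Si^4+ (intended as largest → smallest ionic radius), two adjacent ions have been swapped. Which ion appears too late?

Hg^2+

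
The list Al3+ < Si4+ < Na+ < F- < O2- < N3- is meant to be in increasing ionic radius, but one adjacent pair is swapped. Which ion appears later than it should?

Si4+

Compare adjacent ions: they are isoelectronic (10 e⁻) and Si has more protons than Al (14 vs 13), making Si4+ smaller — yet in this increasing list Al3+ sits before Si4+. Nothing else is reversed, so Si4+ should move one place to the left.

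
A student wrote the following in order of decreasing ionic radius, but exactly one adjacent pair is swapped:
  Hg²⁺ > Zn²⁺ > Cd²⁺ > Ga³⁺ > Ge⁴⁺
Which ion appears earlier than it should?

Scanning neighbour by neighbour, only Zn²⁺/Cd²⁺ violates a trend: Zn²⁺ and Cd²⁺ are in one column with the same charge; the lighter period-4 ion has one fewer shell and is smaller. That makes Zn²⁺ the one sitting a position early relative to where it belongs.

Zn²⁺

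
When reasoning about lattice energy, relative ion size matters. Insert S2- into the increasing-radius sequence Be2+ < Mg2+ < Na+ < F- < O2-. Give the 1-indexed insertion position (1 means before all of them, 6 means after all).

Tabulating Z and e⁻: Be2+ has 2 e⁻ (Z=4), Mg2+ has 10 e⁻ (Z=12), Na+ has 10 e⁻ (Z=11), F- has 10 e⁻ (Z=9), O2- has 10 e⁻ (Z=8), S2- has 18 e⁻ (Z=16). Be2+ < Mg2+ (same group, 1 shell fewer); Mg2+ < Na+ (both 10 e⁻, Z=12>11); Na+ < F- (isoelectronic, higher Z=11 is smaller); F- < O2- (isoelectronic, higher Z=9 is smaller); O2- < S2- (same group, period 2 vs 3).
Merged order: Be2+ < Mg2+ < Na+ < F- < O2- < S2- — S2- is number 6.

6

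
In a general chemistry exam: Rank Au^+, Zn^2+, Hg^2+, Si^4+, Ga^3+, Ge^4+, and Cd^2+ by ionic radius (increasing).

Si^4+ has 10 e⁻ (Z=14), Ge^4+ has 28 e⁻ (Z=32), Ga^3+ has 28 e⁻ (Z=31), Zn^2+ has 28 e⁻ (Z=30), Cd^2+ has 46 e⁻ (Z=48), Hg^2+ has 78 e⁻ (Z=80), Au^+ has 78 e⁻ (Z=79). Si^4+ < Ge^4+ (same group, 1 shell fewer); Ge^4+ < Ga^3+ (isoelectronic, higher Z=32 is smaller); Ga^3+ < Zn^2+ (isoelectronic, higher Z=31 is smaller); Zn^2+ < Cd^2+ (same group, period 4 vs 5); Cd^2+ < Hg^2+ (same group, period 5 vs 6); Hg^2+ < Au^+ (both 78 e⁻, Z=80>79).

Si^4+ < Ge^4+ < Ga^3+ < Zn^2+ < Cd^2+ < Hg^2+ < Au^+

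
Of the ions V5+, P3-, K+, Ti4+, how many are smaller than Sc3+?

2

Isoelectronic series (18 e⁻ each). Size is set by nuclear charge: more protons means a smaller ion. V5+ (Z=23), Ti4+ (Z=22), Sc3+ (Z=21), K+ (Z=19), P3- (Z=15).
Placing each against Sc3+: smaller — V5+, Ti4+; larger — K+, P3-. So 2 are smaller.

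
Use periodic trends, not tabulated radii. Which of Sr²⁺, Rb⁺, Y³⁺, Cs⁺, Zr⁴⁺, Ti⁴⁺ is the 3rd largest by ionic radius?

Work out protons and electrons: Ti⁴⁺: 18 e⁻, Z=22, Zr⁴⁺: 36 e⁻, Z=40, Y³⁺: 36 e⁻, Z=39, Sr²⁺: 36 e⁻, Z=38, Rb⁺: 36 e⁻, Z=37, Cs⁺: 54 e⁻, Z=55. Ti⁴⁺ < Zr⁴⁺ (same group, period 4 vs 5); Zr⁴⁺ < Y³⁺ (both 36 e⁻, Z=40>39); Y³⁺ < Sr²⁺ (isoelectronic, higher Z=39 is smaller); Sr²⁺ < Rb⁺ (isoelectronic, higher Z=38 is smaller); Rb⁺ < Cs⁺ (same group, period 5 vs 6).
Ordering: Ti⁴⁺ < Zr⁴⁺ < Y³⁺ < Sr²⁺ < Rb⁺ < Cs⁺. The 3rd largest is Sr²⁺.

Sr²⁺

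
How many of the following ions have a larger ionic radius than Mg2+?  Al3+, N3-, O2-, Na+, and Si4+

3

Isoelectronic series (10 e⁻ each). Size is set by nuclear charge: more protons means a smaller ion. Si4+ (Z=14), Al3+ (Z=13), Mg2+ (Z=12), Na+ (Z=11), O2- (Z=8), N3- (Z=7).
Relative to Mg2+, the ions that are larger are Na+, O2-, N3-. Count: 3.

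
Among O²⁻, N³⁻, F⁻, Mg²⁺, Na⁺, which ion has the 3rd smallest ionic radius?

All of these have 10 electrons (isoelectronic). With the same electron cloud, the ion with the most protons pulls it in tightest. Nuclear charges: Mg²⁺ (Z=12), Na⁺ (Z=11), F⁻ (Z=9), O²⁻ (Z=8), N³⁻ (Z=7). Highest Z is smallest.
That gives Mg²⁺ < Na⁺ < F⁻ < O²⁻ < N³⁻. From the smallest end, number 3 is F⁻.

F⁻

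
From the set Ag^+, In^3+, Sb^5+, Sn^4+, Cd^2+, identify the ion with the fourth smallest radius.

Cd^2+

Isoelectronic series (46 e⁻ each). Size is set by nuclear charge: more protons means a smaller ion. Sb^5+ (Z=51), Sn^4+ (Z=50), In^3+ (Z=49), Cd^2+ (Z=48), Ag^+ (Z=47).
That gives Sb^5+ < Sn^4+ < In^3+ < Cd^2+ < Ag^+. From the smallest end, number 4 is Cd^2+.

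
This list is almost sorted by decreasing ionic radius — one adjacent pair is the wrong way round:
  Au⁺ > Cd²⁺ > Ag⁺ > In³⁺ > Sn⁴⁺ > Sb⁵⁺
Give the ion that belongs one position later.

Check each adjacent pair. Cd²⁺ and Ag⁺ are reversed: they are isoelectronic (46 e⁻) and Cd has more protons than Ag (48 vs 47), making Cd²⁺ smaller. No other neighbouring pair contradicts the periodic trends, so Cd²⁺ is the ion listed too early.

Cd²⁺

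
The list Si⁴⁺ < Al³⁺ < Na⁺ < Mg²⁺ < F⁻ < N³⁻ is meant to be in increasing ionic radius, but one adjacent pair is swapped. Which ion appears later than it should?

Mg²⁺

Scanning neighbour by neighbour, only Na⁺/Mg²⁺ violates a trend: they are isoelectronic (10 e⁻) and Mg has more protons than Na (12 vs 11), making Mg²⁺ smaller. That makes Mg²⁺ the one sitting a position late relative to where it belongs.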